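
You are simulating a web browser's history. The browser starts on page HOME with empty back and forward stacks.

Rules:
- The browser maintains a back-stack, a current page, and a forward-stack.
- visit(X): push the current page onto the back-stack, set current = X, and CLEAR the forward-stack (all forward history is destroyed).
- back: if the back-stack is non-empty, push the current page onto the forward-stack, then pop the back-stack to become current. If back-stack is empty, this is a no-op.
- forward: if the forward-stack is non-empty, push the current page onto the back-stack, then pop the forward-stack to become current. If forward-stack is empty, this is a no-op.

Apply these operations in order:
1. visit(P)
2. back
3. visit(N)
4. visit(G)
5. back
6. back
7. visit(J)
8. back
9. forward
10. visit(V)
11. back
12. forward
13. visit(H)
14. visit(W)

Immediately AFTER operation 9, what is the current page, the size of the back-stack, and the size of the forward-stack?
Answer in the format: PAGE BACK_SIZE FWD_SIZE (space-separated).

After 1 (visit(P)): cur=P back=1 fwd=0
After 2 (back): cur=HOME back=0 fwd=1
After 3 (visit(N)): cur=N back=1 fwd=0
After 4 (visit(G)): cur=G back=2 fwd=0
After 5 (back): cur=N back=1 fwd=1
After 6 (back): cur=HOME back=0 fwd=2
After 7 (visit(J)): cur=J back=1 fwd=0
After 8 (back): cur=HOME back=0 fwd=1
After 9 (forward): cur=J back=1 fwd=0

J 1 0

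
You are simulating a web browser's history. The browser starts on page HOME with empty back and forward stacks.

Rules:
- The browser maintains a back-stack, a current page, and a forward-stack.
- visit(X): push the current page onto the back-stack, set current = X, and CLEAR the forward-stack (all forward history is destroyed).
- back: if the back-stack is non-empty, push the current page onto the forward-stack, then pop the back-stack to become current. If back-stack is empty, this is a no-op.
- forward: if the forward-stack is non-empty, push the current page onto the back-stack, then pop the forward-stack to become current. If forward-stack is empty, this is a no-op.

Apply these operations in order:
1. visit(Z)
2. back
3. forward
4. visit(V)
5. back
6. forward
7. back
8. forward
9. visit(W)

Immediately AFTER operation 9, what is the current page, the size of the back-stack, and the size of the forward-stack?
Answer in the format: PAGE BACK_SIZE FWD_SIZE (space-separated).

After 1 (visit(Z)): cur=Z back=1 fwd=0
After 2 (back): cur=HOME back=0 fwd=1
After 3 (forward): cur=Z back=1 fwd=0
After 4 (visit(V)): cur=V back=2 fwd=0
After 5 (back): cur=Z back=1 fwd=1
After 6 (forward): cur=V back=2 fwd=0
After 7 (back): cur=Z back=1 fwd=1
After 8 (forward): cur=V back=2 fwd=0
After 9 (visit(W)): cur=W back=3 fwd=0

W 3 0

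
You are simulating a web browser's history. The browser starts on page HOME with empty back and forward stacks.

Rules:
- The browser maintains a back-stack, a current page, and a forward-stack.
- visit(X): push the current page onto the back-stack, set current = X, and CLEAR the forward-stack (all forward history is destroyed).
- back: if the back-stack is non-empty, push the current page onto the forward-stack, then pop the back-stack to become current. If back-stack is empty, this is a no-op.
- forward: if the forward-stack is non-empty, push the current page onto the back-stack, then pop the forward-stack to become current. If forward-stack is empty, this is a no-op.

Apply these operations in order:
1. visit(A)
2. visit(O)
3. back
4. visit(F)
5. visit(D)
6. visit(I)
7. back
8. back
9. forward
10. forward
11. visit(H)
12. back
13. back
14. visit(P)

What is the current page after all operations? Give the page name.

After 1 (visit(A)): cur=A back=1 fwd=0
After 2 (visit(O)): cur=O back=2 fwd=0
After 3 (back): cur=A back=1 fwd=1
After 4 (visit(F)): cur=F back=2 fwd=0
After 5 (visit(D)): cur=D back=3 fwd=0
After 6 (visit(I)): cur=I back=4 fwd=0
After 7 (back): cur=D back=3 fwd=1
After 8 (back): cur=F back=2 fwd=2
After 9 (forward): cur=D back=3 fwd=1
After 10 (forward): cur=I back=4 fwd=0
After 11 (visit(H)): cur=H back=5 fwd=0
After 12 (back): cur=I back=4 fwd=1
After 13 (back): cur=D back=3 fwd=2
After 14 (visit(P)): cur=P back=4 fwd=0

Answer: P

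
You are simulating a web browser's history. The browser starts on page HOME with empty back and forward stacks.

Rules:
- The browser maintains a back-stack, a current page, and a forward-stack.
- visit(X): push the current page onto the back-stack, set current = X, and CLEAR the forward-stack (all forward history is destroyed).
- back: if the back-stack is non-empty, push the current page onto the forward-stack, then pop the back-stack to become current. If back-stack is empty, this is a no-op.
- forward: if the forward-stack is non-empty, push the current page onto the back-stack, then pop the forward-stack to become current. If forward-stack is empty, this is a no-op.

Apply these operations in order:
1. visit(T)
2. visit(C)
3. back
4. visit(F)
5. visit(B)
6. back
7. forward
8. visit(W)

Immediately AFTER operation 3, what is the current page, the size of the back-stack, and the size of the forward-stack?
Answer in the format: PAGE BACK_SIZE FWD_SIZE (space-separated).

After 1 (visit(T)): cur=T back=1 fwd=0
After 2 (visit(C)): cur=C back=2 fwd=0
After 3 (back): cur=T back=1 fwd=1

T 1 1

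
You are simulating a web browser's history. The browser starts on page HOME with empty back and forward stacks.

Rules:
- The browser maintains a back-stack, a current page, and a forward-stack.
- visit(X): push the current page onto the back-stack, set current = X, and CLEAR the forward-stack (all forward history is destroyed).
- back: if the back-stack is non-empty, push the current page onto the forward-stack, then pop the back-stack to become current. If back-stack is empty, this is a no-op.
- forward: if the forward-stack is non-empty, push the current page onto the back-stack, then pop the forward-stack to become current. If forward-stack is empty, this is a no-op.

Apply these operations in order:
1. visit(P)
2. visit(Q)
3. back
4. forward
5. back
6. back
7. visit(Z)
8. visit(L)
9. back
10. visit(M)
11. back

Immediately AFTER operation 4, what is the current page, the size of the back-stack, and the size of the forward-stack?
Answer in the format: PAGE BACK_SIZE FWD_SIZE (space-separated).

After 1 (visit(P)): cur=P back=1 fwd=0
After 2 (visit(Q)): cur=Q back=2 fwd=0
After 3 (back): cur=P back=1 fwd=1
After 4 (forward): cur=Q back=2 fwd=0

Q 2 0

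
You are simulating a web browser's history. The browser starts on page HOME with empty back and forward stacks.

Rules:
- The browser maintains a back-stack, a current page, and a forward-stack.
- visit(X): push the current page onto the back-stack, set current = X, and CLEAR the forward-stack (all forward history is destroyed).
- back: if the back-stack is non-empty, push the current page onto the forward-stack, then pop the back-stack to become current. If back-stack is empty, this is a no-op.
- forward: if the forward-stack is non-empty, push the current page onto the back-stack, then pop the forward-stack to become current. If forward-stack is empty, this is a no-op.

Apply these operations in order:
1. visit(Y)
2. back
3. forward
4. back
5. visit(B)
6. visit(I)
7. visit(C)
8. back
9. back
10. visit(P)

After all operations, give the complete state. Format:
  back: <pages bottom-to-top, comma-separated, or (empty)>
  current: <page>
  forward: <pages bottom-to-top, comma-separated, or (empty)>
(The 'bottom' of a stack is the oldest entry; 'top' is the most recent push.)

Answer: back: HOME,B
current: P
forward: (empty)

Derivation:
After 1 (visit(Y)): cur=Y back=1 fwd=0
After 2 (back): cur=HOME back=0 fwd=1
After 3 (forward): cur=Y back=1 fwd=0
After 4 (back): cur=HOME back=0 fwd=1
After 5 (visit(B)): cur=B back=1 fwd=0
After 6 (visit(I)): cur=I back=2 fwd=0
After 7 (visit(C)): cur=C back=3 fwd=0
After 8 (back): cur=I back=2 fwd=1
After 9 (back): cur=B back=1 fwd=2
After 10 (visit(P)): cur=P back=2 fwd=0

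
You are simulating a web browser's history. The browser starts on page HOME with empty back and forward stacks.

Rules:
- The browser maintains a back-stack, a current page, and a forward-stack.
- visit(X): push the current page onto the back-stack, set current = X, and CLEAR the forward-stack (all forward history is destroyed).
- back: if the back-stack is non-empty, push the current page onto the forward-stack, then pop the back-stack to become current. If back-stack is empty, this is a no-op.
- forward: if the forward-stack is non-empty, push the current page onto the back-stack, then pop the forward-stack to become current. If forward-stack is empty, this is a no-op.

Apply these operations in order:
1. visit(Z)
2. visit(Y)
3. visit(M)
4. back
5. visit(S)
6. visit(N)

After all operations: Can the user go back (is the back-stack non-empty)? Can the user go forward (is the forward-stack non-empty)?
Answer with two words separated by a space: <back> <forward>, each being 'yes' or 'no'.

After 1 (visit(Z)): cur=Z back=1 fwd=0
After 2 (visit(Y)): cur=Y back=2 fwd=0
After 3 (visit(M)): cur=M back=3 fwd=0
After 4 (back): cur=Y back=2 fwd=1
After 5 (visit(S)): cur=S back=3 fwd=0
After 6 (visit(N)): cur=N back=4 fwd=0

Answer: yes no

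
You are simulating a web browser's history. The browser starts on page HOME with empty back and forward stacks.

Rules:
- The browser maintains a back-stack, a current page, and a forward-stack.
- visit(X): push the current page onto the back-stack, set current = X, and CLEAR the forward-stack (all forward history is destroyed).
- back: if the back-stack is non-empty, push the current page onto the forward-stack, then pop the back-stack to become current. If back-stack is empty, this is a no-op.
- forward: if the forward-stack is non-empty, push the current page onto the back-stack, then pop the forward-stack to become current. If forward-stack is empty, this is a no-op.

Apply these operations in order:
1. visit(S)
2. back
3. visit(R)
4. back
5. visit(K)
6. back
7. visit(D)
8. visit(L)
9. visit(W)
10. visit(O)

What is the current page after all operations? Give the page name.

Answer: O

Derivation:
After 1 (visit(S)): cur=S back=1 fwd=0
After 2 (back): cur=HOME back=0 fwd=1
After 3 (visit(R)): cur=R back=1 fwd=0
After 4 (back): cur=HOME back=0 fwd=1
After 5 (visit(K)): cur=K back=1 fwd=0
After 6 (back): cur=HOME back=0 fwd=1
After 7 (visit(D)): cur=D back=1 fwd=0
After 8 (visit(L)): cur=L back=2 fwd=0
After 9 (visit(W)): cur=W back=3 fwd=0
After 10 (visit(O)): cur=O back=4 fwd=0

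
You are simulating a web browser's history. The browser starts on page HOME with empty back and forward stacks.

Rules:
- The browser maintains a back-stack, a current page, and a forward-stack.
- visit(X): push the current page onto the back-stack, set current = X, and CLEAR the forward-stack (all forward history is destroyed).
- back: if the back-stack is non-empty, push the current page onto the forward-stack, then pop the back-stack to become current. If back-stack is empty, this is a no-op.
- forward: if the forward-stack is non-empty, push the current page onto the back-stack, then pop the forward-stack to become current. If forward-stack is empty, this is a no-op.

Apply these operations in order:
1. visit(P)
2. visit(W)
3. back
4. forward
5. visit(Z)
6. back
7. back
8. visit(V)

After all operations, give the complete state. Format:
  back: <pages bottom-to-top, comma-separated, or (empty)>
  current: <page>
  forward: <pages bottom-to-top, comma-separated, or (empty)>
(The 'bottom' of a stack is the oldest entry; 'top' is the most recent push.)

After 1 (visit(P)): cur=P back=1 fwd=0
After 2 (visit(W)): cur=W back=2 fwd=0
After 3 (back): cur=P back=1 fwd=1
After 4 (forward): cur=W back=2 fwd=0
After 5 (visit(Z)): cur=Z back=3 fwd=0
After 6 (back): cur=W back=2 fwd=1
After 7 (back): cur=P back=1 fwd=2
After 8 (visit(V)): cur=V back=2 fwd=0

Answer: back: HOME,P
current: V
forward: (empty)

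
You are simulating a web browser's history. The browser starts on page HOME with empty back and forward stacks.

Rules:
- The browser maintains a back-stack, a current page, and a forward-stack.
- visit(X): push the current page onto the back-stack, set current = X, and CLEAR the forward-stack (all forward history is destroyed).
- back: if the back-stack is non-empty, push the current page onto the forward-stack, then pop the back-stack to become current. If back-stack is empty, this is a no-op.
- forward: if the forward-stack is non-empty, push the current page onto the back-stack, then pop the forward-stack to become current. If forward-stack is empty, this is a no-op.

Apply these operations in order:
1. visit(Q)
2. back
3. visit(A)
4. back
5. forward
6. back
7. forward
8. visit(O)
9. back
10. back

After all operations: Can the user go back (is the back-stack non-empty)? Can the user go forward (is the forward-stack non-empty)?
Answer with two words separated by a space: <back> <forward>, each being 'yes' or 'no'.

After 1 (visit(Q)): cur=Q back=1 fwd=0
After 2 (back): cur=HOME back=0 fwd=1
After 3 (visit(A)): cur=A back=1 fwd=0
After 4 (back): cur=HOME back=0 fwd=1
After 5 (forward): cur=A back=1 fwd=0
After 6 (back): cur=HOME back=0 fwd=1
After 7 (forward): cur=A back=1 fwd=0
After 8 (visit(O)): cur=O back=2 fwd=0
After 9 (back): cur=A back=1 fwd=1
After 10 (back): cur=HOME back=0 fwd=2

Answer: no yes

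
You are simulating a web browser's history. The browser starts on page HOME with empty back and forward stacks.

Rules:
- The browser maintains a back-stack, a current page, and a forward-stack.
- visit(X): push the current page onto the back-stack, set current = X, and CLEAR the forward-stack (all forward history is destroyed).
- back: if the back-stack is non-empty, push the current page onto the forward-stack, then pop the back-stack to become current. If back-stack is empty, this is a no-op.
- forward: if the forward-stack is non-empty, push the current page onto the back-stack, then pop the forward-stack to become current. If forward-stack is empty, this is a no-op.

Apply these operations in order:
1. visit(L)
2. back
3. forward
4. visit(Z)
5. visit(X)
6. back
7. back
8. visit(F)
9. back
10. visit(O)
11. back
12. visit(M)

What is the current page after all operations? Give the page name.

After 1 (visit(L)): cur=L back=1 fwd=0
After 2 (back): cur=HOME back=0 fwd=1
After 3 (forward): cur=L back=1 fwd=0
After 4 (visit(Z)): cur=Z back=2 fwd=0
After 5 (visit(X)): cur=X back=3 fwd=0
After 6 (back): cur=Z back=2 fwd=1
After 7 (back): cur=L back=1 fwd=2
After 8 (visit(F)): cur=F back=2 fwd=0
After 9 (back): cur=L back=1 fwd=1
After 10 (visit(O)): cur=O back=2 fwd=0
After 11 (back): cur=L back=1 fwd=1
After 12 (visit(M)): cur=M back=2 fwd=0

Answer: M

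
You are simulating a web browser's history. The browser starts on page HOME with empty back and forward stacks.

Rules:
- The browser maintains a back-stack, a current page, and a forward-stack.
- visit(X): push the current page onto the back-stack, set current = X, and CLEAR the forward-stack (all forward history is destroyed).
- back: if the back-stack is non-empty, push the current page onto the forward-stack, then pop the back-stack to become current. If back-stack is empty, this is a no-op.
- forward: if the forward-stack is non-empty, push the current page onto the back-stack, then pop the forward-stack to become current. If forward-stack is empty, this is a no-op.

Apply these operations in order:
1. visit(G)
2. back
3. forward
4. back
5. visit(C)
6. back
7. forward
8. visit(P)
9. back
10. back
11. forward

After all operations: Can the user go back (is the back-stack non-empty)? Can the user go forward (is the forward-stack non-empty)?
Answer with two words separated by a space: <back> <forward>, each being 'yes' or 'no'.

After 1 (visit(G)): cur=G back=1 fwd=0
After 2 (back): cur=HOME back=0 fwd=1
After 3 (forward): cur=G back=1 fwd=0
After 4 (back): cur=HOME back=0 fwd=1
After 5 (visit(C)): cur=C back=1 fwd=0
After 6 (back): cur=HOME back=0 fwd=1
After 7 (forward): cur=C back=1 fwd=0
After 8 (visit(P)): cur=P back=2 fwd=0
After 9 (back): cur=C back=1 fwd=1
After 10 (back): cur=HOME back=0 fwd=2
After 11 (forward): cur=C back=1 fwd=1

Answer: yes yes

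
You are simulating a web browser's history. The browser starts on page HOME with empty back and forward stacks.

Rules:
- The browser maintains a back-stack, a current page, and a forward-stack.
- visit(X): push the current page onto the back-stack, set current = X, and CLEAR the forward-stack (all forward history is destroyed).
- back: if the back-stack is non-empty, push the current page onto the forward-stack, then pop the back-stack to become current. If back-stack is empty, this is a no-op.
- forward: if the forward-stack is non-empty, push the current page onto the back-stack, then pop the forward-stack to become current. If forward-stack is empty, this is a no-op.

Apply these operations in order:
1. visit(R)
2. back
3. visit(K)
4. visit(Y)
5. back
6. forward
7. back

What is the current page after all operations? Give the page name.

After 1 (visit(R)): cur=R back=1 fwd=0
After 2 (back): cur=HOME back=0 fwd=1
After 3 (visit(K)): cur=K back=1 fwd=0
After 4 (visit(Y)): cur=Y back=2 fwd=0
After 5 (back): cur=K back=1 fwd=1
After 6 (forward): cur=Y back=2 fwd=0
After 7 (back): cur=K back=1 fwd=1

Answer: K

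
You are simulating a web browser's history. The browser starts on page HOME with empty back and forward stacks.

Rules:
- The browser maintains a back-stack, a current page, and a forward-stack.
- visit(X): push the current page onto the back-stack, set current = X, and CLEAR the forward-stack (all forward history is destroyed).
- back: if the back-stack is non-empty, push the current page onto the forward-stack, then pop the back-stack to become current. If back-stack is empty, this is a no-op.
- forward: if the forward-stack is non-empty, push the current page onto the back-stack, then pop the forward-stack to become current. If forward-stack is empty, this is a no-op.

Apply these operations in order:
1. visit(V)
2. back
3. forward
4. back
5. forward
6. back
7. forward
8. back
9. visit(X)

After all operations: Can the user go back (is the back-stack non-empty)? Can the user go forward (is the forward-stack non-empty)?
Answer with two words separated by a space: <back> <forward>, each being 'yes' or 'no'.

After 1 (visit(V)): cur=V back=1 fwd=0
After 2 (back): cur=HOME back=0 fwd=1
After 3 (forward): cur=V back=1 fwd=0
After 4 (back): cur=HOME back=0 fwd=1
After 5 (forward): cur=V back=1 fwd=0
After 6 (back): cur=HOME back=0 fwd=1
After 7 (forward): cur=V back=1 fwd=0
After 8 (back): cur=HOME back=0 fwd=1
After 9 (visit(X)): cur=X back=1 fwd=0

Answer: yes no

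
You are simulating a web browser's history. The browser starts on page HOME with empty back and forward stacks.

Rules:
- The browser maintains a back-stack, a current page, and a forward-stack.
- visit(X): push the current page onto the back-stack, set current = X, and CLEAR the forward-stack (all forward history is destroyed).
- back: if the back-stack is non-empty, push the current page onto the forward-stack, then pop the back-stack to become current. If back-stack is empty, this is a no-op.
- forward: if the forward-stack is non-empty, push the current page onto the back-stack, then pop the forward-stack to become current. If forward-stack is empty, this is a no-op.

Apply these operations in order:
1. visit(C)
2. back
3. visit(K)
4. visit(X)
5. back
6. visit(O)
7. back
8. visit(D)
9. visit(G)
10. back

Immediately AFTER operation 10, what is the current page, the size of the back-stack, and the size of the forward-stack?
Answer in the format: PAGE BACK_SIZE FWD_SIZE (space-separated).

After 1 (visit(C)): cur=C back=1 fwd=0
After 2 (back): cur=HOME back=0 fwd=1
After 3 (visit(K)): cur=K back=1 fwd=0
After 4 (visit(X)): cur=X back=2 fwd=0
After 5 (back): cur=K back=1 fwd=1
After 6 (visit(O)): cur=O back=2 fwd=0
After 7 (back): cur=K back=1 fwd=1
After 8 (visit(D)): cur=D back=2 fwd=0
After 9 (visit(G)): cur=G back=3 fwd=0
After 10 (back): cur=D back=2 fwd=1

D 2 1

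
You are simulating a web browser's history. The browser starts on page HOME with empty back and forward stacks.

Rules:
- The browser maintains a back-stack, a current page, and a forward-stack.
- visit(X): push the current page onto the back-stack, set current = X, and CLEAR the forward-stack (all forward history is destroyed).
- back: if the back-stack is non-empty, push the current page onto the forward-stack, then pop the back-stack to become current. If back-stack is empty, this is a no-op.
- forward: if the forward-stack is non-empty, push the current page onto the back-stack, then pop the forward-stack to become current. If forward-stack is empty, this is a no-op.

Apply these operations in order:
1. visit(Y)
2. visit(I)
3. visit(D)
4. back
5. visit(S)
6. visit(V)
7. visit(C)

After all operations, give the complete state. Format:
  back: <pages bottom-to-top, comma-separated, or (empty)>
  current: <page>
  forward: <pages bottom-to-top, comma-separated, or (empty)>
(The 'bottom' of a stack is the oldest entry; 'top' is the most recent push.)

Answer: back: HOME,Y,I,S,V
current: C
forward: (empty)

Derivation:
After 1 (visit(Y)): cur=Y back=1 fwd=0
After 2 (visit(I)): cur=I back=2 fwd=0
After 3 (visit(D)): cur=D back=3 fwd=0
After 4 (back): cur=I back=2 fwd=1
After 5 (visit(S)): cur=S back=3 fwd=0
After 6 (visit(V)): cur=V back=4 fwd=0
After 7 (visit(C)): cur=C back=5 fwd=0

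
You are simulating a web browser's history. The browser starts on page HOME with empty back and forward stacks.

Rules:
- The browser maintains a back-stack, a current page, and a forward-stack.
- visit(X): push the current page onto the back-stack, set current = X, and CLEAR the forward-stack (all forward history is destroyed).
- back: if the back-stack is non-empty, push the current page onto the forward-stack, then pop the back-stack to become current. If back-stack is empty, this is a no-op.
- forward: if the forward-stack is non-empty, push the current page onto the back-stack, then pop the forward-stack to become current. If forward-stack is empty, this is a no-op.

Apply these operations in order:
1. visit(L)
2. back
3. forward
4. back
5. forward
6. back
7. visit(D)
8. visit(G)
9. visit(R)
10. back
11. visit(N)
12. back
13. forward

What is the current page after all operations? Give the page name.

Answer: N

Derivation:
After 1 (visit(L)): cur=L back=1 fwd=0
After 2 (back): cur=HOME back=0 fwd=1
After 3 (forward): cur=L back=1 fwd=0
After 4 (back): cur=HOME back=0 fwd=1
After 5 (forward): cur=L back=1 fwd=0
After 6 (back): cur=HOME back=0 fwd=1
After 7 (visit(D)): cur=D back=1 fwd=0
After 8 (visit(G)): cur=G back=2 fwd=0
After 9 (visit(R)): cur=R back=3 fwd=0
After 10 (back): cur=G back=2 fwd=1
After 11 (visit(N)): cur=N back=3 fwd=0
After 12 (back): cur=G back=2 fwd=1
After 13 (forward): cur=N back=3 fwd=0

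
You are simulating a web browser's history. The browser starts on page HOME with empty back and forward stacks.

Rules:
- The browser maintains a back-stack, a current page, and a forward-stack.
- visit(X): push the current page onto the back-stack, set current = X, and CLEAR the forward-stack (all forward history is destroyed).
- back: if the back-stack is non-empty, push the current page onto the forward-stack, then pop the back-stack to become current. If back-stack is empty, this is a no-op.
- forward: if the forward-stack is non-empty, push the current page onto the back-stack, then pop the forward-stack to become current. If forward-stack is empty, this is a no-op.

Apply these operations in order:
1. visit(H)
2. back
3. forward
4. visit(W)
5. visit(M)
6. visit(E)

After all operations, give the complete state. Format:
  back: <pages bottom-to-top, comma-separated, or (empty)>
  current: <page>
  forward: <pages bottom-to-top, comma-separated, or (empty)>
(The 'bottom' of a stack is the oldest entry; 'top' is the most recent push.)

Answer: back: HOME,H,W,M
current: E
forward: (empty)

Derivation:
After 1 (visit(H)): cur=H back=1 fwd=0
After 2 (back): cur=HOME back=0 fwd=1
After 3 (forward): cur=H back=1 fwd=0
After 4 (visit(W)): cur=W back=2 fwd=0
After 5 (visit(M)): cur=M back=3 fwd=0
After 6 (visit(E)): cur=E back=4 fwd=0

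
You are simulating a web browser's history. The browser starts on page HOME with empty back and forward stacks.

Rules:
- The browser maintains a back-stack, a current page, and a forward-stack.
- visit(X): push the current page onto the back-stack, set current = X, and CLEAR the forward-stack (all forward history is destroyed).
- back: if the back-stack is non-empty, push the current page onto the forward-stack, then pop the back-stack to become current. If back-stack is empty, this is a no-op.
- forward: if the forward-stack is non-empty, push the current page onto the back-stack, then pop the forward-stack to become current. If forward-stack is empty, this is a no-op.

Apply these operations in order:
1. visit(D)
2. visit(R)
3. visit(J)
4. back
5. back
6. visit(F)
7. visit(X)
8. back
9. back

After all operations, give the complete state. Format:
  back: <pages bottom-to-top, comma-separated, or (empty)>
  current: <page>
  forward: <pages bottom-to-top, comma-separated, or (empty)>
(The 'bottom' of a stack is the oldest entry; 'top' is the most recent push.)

After 1 (visit(D)): cur=D back=1 fwd=0
After 2 (visit(R)): cur=R back=2 fwd=0
After 3 (visit(J)): cur=J back=3 fwd=0
After 4 (back): cur=R back=2 fwd=1
After 5 (back): cur=D back=1 fwd=2
After 6 (visit(F)): cur=F back=2 fwd=0
After 7 (visit(X)): cur=X back=3 fwd=0
After 8 (back): cur=F back=2 fwd=1
After 9 (back): cur=D back=1 fwd=2

Answer: back: HOME
current: D
forward: X,F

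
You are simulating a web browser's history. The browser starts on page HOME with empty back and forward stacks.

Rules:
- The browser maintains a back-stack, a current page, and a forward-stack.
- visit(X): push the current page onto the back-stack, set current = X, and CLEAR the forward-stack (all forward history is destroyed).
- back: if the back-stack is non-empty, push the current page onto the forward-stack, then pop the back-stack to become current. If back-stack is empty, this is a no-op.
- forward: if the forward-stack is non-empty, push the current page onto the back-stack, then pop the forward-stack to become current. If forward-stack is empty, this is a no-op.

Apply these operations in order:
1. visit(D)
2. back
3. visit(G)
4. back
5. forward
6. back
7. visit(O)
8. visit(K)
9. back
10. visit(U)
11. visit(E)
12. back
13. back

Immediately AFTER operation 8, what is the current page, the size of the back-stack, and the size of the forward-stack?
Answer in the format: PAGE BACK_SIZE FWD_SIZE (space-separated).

After 1 (visit(D)): cur=D back=1 fwd=0
After 2 (back): cur=HOME back=0 fwd=1
After 3 (visit(G)): cur=G back=1 fwd=0
After 4 (back): cur=HOME back=0 fwd=1
After 5 (forward): cur=G back=1 fwd=0
After 6 (back): cur=HOME back=0 fwd=1
After 7 (visit(O)): cur=O back=1 fwd=0
After 8 (visit(K)): cur=K back=2 fwd=0

K 2 0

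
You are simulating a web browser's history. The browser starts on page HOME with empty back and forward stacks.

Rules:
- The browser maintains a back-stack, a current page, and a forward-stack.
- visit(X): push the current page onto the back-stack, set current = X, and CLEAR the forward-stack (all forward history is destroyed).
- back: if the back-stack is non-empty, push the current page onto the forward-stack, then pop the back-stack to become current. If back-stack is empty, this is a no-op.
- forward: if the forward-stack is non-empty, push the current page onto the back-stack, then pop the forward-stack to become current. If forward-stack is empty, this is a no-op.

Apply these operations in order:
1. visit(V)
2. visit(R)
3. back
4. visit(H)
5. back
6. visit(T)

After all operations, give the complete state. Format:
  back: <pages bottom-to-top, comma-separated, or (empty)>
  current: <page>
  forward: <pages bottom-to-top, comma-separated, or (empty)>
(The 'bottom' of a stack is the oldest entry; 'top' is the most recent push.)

After 1 (visit(V)): cur=V back=1 fwd=0
After 2 (visit(R)): cur=R back=2 fwd=0
After 3 (back): cur=V back=1 fwd=1
After 4 (visit(H)): cur=H back=2 fwd=0
After 5 (back): cur=V back=1 fwd=1
After 6 (visit(T)): cur=T back=2 fwd=0

Answer: back: HOME,V
current: T
forward: (empty)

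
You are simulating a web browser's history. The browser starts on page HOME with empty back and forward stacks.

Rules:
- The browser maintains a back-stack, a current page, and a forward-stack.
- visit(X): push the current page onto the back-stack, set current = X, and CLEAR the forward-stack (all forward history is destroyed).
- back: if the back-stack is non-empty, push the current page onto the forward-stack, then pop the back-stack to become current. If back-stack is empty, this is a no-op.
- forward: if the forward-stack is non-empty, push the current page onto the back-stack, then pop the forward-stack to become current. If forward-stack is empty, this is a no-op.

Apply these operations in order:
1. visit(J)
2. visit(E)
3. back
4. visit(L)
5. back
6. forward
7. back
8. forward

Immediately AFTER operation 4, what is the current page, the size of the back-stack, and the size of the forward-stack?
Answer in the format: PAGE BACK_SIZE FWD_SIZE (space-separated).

After 1 (visit(J)): cur=J back=1 fwd=0
After 2 (visit(E)): cur=E back=2 fwd=0
After 3 (back): cur=J back=1 fwd=1
After 4 (visit(L)): cur=L back=2 fwd=0

L 2 0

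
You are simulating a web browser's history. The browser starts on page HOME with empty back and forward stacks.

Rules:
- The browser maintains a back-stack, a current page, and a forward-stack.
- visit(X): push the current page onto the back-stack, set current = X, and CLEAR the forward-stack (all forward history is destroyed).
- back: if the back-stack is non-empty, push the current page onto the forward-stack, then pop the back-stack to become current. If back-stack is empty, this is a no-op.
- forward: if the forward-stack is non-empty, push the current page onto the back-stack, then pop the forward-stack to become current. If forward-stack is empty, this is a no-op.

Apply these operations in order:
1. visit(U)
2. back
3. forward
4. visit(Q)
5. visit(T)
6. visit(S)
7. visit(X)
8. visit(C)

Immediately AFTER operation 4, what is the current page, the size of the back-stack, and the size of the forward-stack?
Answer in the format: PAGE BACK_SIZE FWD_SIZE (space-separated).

After 1 (visit(U)): cur=U back=1 fwd=0
After 2 (back): cur=HOME back=0 fwd=1
After 3 (forward): cur=U back=1 fwd=0
After 4 (visit(Q)): cur=Q back=2 fwd=0

Q 2 0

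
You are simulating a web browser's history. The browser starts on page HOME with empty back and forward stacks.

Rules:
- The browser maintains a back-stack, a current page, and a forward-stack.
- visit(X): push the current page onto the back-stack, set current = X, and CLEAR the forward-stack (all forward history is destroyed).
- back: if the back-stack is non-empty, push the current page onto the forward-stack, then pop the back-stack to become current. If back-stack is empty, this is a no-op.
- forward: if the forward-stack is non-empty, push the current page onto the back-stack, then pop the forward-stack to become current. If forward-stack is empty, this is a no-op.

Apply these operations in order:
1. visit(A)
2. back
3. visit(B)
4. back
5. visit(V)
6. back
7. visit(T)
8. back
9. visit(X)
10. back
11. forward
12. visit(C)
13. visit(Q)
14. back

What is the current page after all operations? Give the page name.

Answer: C

Derivation:
After 1 (visit(A)): cur=A back=1 fwd=0
After 2 (back): cur=HOME back=0 fwd=1
After 3 (visit(B)): cur=B back=1 fwd=0
After 4 (back): cur=HOME back=0 fwd=1
After 5 (visit(V)): cur=V back=1 fwd=0
After 6 (back): cur=HOME back=0 fwd=1
After 7 (visit(T)): cur=T back=1 fwd=0
After 8 (back): cur=HOME back=0 fwd=1
After 9 (visit(X)): cur=X back=1 fwd=0
After 10 (back): cur=HOME back=0 fwd=1
After 11 (forward): cur=X back=1 fwd=0
After 12 (visit(C)): cur=C back=2 fwd=0
After 13 (visit(Q)): cur=Q back=3 fwd=0
After 14 (back): cur=C back=2 fwd=1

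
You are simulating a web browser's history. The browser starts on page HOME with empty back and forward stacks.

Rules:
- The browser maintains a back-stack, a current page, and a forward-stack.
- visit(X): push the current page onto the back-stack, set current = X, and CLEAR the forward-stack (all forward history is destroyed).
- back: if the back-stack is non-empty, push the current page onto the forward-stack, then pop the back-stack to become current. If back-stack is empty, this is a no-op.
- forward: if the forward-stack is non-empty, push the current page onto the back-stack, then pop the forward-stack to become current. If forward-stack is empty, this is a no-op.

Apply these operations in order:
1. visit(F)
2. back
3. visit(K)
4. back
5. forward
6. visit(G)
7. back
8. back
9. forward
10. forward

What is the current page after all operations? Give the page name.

After 1 (visit(F)): cur=F back=1 fwd=0
After 2 (back): cur=HOME back=0 fwd=1
After 3 (visit(K)): cur=K back=1 fwd=0
After 4 (back): cur=HOME back=0 fwd=1
After 5 (forward): cur=K back=1 fwd=0
After 6 (visit(G)): cur=G back=2 fwd=0
After 7 (back): cur=K back=1 fwd=1
After 8 (back): cur=HOME back=0 fwd=2
After 9 (forward): cur=K back=1 fwd=1
After 10 (forward): cur=G back=2 fwd=0

Answer: G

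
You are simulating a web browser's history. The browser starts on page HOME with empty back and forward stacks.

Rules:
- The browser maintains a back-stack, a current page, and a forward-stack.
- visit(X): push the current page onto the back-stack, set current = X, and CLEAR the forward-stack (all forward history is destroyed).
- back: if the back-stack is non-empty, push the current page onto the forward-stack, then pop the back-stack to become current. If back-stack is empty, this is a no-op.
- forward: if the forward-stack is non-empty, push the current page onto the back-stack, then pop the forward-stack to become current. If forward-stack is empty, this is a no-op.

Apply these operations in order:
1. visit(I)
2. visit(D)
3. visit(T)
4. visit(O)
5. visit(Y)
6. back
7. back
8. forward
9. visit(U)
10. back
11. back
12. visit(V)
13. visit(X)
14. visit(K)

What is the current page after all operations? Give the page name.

After 1 (visit(I)): cur=I back=1 fwd=0
After 2 (visit(D)): cur=D back=2 fwd=0
After 3 (visit(T)): cur=T back=3 fwd=0
After 4 (visit(O)): cur=O back=4 fwd=0
After 5 (visit(Y)): cur=Y back=5 fwd=0
After 6 (back): cur=O back=4 fwd=1
After 7 (back): cur=T back=3 fwd=2
After 8 (forward): cur=O back=4 fwd=1
After 9 (visit(U)): cur=U back=5 fwd=0
After 10 (back): cur=O back=4 fwd=1
After 11 (back): cur=T back=3 fwd=2
After 12 (visit(V)): cur=V back=4 fwd=0
After 13 (visit(X)): cur=X back=5 fwd=0
After 14 (visit(K)): cur=K back=6 fwd=0

Answer: K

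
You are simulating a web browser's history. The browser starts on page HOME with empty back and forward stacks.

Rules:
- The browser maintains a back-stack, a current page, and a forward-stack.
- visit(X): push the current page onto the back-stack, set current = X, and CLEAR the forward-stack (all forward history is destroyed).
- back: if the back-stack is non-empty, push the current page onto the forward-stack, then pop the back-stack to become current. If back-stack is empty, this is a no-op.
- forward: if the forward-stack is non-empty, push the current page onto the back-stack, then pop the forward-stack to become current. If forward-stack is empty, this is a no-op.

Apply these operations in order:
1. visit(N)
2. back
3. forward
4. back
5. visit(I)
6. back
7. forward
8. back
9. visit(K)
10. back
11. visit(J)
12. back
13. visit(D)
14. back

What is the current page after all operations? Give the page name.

Answer: HOME

Derivation:
After 1 (visit(N)): cur=N back=1 fwd=0
After 2 (back): cur=HOME back=0 fwd=1
After 3 (forward): cur=N back=1 fwd=0
After 4 (back): cur=HOME back=0 fwd=1
After 5 (visit(I)): cur=I back=1 fwd=0
After 6 (back): cur=HOME back=0 fwd=1
After 7 (forward): cur=I back=1 fwd=0
After 8 (back): cur=HOME back=0 fwd=1
After 9 (visit(K)): cur=K back=1 fwd=0
After 10 (back): cur=HOME back=0 fwd=1
After 11 (visit(J)): cur=J back=1 fwd=0
After 12 (back): cur=HOME back=0 fwd=1
After 13 (visit(D)): cur=D back=1 fwd=0
After 14 (back): cur=HOME back=0 fwd=1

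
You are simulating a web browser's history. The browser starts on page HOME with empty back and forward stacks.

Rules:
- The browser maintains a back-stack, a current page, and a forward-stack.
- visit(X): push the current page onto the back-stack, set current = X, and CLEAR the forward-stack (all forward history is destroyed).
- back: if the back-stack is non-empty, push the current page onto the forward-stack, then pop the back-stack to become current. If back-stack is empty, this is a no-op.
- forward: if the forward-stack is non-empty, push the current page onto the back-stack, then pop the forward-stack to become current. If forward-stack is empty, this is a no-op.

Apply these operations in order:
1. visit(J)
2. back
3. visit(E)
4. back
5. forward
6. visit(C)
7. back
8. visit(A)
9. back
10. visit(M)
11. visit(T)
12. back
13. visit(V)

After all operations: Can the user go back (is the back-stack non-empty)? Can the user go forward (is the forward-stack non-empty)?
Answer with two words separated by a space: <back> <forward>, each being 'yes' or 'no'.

Answer: yes no

Derivation:
After 1 (visit(J)): cur=J back=1 fwd=0
After 2 (back): cur=HOME back=0 fwd=1
After 3 (visit(E)): cur=E back=1 fwd=0
After 4 (back): cur=HOME back=0 fwd=1
After 5 (forward): cur=E back=1 fwd=0
After 6 (visit(C)): cur=C back=2 fwd=0
After 7 (back): cur=E back=1 fwd=1
After 8 (visit(A)): cur=A back=2 fwd=0
After 9 (back): cur=E back=1 fwd=1
After 10 (visit(M)): cur=M back=2 fwd=0
After 11 (visit(T)): cur=T back=3 fwd=0
After 12 (back): cur=M back=2 fwd=1
After 13 (visit(V)): cur=V back=3 fwd=0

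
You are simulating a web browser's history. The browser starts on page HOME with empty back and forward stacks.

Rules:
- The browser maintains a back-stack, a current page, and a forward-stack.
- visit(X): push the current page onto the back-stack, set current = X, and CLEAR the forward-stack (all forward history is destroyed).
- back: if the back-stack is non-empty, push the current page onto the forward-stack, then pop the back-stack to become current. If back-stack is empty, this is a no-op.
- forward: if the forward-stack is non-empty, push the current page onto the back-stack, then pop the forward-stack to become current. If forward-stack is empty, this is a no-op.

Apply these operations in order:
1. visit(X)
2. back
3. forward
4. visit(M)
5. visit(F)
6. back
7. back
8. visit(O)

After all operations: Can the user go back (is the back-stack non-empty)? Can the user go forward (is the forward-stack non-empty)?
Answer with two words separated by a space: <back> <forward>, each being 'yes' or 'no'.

Answer: yes no

Derivation:
After 1 (visit(X)): cur=X back=1 fwd=0
After 2 (back): cur=HOME back=0 fwd=1
After 3 (forward): cur=X back=1 fwd=0
After 4 (visit(M)): cur=M back=2 fwd=0
After 5 (visit(F)): cur=F back=3 fwd=0
After 6 (back): cur=M back=2 fwd=1
After 7 (back): cur=X back=1 fwd=2
After 8 (visit(O)): cur=O back=2 fwd=0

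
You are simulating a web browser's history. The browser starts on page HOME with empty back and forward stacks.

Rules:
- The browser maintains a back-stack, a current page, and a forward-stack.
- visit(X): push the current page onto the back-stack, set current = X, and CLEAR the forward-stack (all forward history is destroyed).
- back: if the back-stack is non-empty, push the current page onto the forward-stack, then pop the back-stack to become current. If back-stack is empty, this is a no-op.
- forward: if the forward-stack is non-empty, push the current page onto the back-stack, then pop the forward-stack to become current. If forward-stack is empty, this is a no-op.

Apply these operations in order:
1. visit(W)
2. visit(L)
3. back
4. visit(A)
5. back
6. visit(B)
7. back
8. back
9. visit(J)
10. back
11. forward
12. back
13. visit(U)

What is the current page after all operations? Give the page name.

Answer: U

Derivation:
After 1 (visit(W)): cur=W back=1 fwd=0
After 2 (visit(L)): cur=L back=2 fwd=0
After 3 (back): cur=W back=1 fwd=1
After 4 (visit(A)): cur=A back=2 fwd=0
After 5 (back): cur=W back=1 fwd=1
After 6 (visit(B)): cur=B back=2 fwd=0
After 7 (back): cur=W back=1 fwd=1
After 8 (back): cur=HOME back=0 fwd=2
After 9 (visit(J)): cur=J back=1 fwd=0
After 10 (back): cur=HOME back=0 fwd=1
After 11 (forward): cur=J back=1 fwd=0
After 12 (back): cur=HOME back=0 fwd=1
After 13 (visit(U)): cur=U back=1 fwd=0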